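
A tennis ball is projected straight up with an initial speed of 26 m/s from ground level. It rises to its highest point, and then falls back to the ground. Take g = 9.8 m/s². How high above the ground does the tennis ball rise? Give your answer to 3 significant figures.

34.5 m

Phase 1 (rising): v₀ = 26.0 m/s, a = -9.8 m/s².
v = v₀ + at → t = (0 − 26.0) / -9.8 = 2.65 s
v² = v₀² + 2aΔx → Δx = (0² − 26.0²)/(2·-9.8) = 34.5 m
Maximum height = 34.5 m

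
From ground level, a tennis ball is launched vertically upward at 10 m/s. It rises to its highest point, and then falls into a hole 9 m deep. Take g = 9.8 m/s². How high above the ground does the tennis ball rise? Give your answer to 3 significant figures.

5.10 m

Phase 1 (rising): v₀ = 10.0 m/s, a = -9.8 m/s².
v = v₀ + at → t = (0 − 10.0) / -9.8 = 1.02 s
v² = v₀² + 2aΔx → Δx = (0² − 10.0²)/(2·-9.8) = 5.10 m
Maximum height = 5.10 m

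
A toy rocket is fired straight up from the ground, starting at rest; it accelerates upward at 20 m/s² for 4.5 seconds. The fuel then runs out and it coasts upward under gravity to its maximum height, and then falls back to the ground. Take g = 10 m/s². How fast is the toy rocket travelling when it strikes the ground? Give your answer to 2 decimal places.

Phase 1 (powered ascent): v₀ = 0 m/s, a = 20 m/s².
v = v₀ + at = 0 + (20)(4.5) = 90.0 m/s
Δx = v₀t + ½at² = 0·4.5 + 0.5·20·4.5² = 202 m

Phase 2 (coasting upward): v₀ = 90.0 m/s, a = -10 m/s².
v = v₀ + at → t = (0 − 90.0) / -10 = 9.00 s
v² = v₀² + 2aΔx → Δx = (0² − 90.0²)/(2·-10) = 405 m

Phase 3 (free fall): v₀ = 0 m/s, a = -10 m/s².
Falls 608 m from rest: t = √(2·608/10) = 11.0 s; v = g·t = 110 m/s.
Impact speed = 110 m/s

110.23 m/s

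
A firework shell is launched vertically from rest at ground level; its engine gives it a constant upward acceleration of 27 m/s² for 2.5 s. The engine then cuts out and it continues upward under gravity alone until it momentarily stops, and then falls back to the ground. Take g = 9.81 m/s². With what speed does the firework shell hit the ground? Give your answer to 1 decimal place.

78.8 m/s

Phase 1 (powered ascent): v₀ = 0 m/s, a = 27 m/s².
v = v₀ + at = 0 + (27)(2.5) = 67.5 m/s
Δx = v₀t + ½at² = 0·2.5 + 0.5·27·2.5² = 84.4 m

Phase 2 (coasting upward): v₀ = 67.5 m/s, a = -9.81 m/s².
v = v₀ + at → t = (0 − 67.5) / -9.81 = 6.88 s
v² = v₀² + 2aΔx → Δx = (0² − 67.5²)/(2·-9.81) = 232 m

Phase 3 (free fall): v₀ = 0 m/s, a = -9.81 m/s².
Falls 317 m from rest: t = √(2·317/9.81) = 8.03 s; v = g·t = 78.8 m/s.
Impact speed = 78.8 m/s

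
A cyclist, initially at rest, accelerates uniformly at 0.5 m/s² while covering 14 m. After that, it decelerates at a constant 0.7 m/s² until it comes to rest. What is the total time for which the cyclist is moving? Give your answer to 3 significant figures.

12.8 s

Phase 1 (accelerating): v₀ = 0 m/s, a = 0.5 m/s².
v² = v₀² + 2aΔx = 0² + 2·0.5·14 = 14.0 → v = 3.74 m/s
t = (v − v₀)/a = (3.74 − 0)/0.5 = 7.48 s

Phase 2 (decelerating): v₀ = 3.74 m/s, a = -0.7 m/s².
v = v₀ + at → t = (0 − 3.74) / -0.7 = 5.35 s
v² = v₀² + 2aΔx → Δx = (0² − 3.74²)/(2·-0.7) = 10.0 m
Total time = 7.48 + 5.35 = 12.8 s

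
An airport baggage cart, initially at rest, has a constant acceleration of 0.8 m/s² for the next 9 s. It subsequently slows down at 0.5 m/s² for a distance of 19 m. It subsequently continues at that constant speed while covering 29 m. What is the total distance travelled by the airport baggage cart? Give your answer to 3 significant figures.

Phase 1 (accelerating): v₀ = 0 m/s, a = 0.8 m/s².
v = v₀ + at = 0 + (0.8)(9) = 7.20 m/s
Δx = v₀t + ½at² = 0·9 + 0.5·0.8·9² = 32.4 m

Phase 2 (decelerating): v₀ = 7.20 m/s, a = -0.5 m/s².
v² = v₀² + 2aΔx = 7.20² + 2·-0.5·19 = 32.8 → v = 5.73 m/s
t = (v − v₀)/a = (5.73 − 7.20)/-0.5 = 2.94 s

Phase 3 (constant speed): v₀ = 5.73 m/s, a = 0 m/s².
Constant speed: t = d/v = 29/5.73 = 5.06 s
Total distance = 32.4 + 19.0 + 29.0 = 80.4 m

80.4 m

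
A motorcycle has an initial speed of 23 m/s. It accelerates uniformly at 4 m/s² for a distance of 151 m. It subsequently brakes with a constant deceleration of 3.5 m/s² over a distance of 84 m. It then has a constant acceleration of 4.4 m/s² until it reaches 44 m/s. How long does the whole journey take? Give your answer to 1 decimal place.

Phase 1 (accelerating): v₀ = 23.0 m/s, a = 4 m/s².
v² = v₀² + 2aΔx = 23.0² + 2·4·151 = 1740 → v = 41.7 m/s
t = (v − v₀)/a = (41.7 − 23.0)/4 = 4.67 s

Phase 2 (decelerating): v₀ = 41.7 m/s, a = -3.5 m/s².
v² = v₀² + 2aΔx = 41.7² + 2·-3.5·84 = 1150 → v = 33.9 m/s
t = (v − v₀)/a = (33.9 − 41.7)/-3.5 = 2.22 s

Phase 3 (accelerating): v₀ = 33.9 m/s, a = 4.4 m/s².
v = v₀ + at → t = (44 − 33.9) / 4.4 = 2.30 s
v² = v₀² + 2aΔx → Δx = (44² − 33.9²)/(2·4.4) = 89.4 m
Total time = 4.67 + 2.22 + 2.30 = 9.19 s

9.2 s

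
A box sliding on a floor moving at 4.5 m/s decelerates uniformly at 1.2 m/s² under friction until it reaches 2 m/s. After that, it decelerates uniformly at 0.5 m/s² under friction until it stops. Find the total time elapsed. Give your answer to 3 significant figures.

Phase 1 (decelerating): v₀ = 4.50 m/s, a = -1.2 m/s².
v = v₀ + at → t = (2 − 4.50) / -1.2 = 2.08 s
v² = v₀² + 2aΔx → Δx = (2² − 4.50²)/(2·-1.2) = 6.77 m

Phase 2 (decelerating): v₀ = 2.00 m/s, a = -0.5 m/s².
v = v₀ + at → t = (0 − 2.00) / -0.5 = 4.00 s
v² = v₀² + 2aΔx → Δx = (0² − 2.00²)/(2·-0.5) = 4.00 m
Total time = 2.08 + 4.00 = 6.08 s

6.08 s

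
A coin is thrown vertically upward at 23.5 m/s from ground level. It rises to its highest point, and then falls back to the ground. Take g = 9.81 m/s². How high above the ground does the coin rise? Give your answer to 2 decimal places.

Phase 1 (rising): v₀ = 23.5 m/s, a = -9.81 m/s².
v = v₀ + at → t = (0 − 23.5) / -9.81 = 2.40 s
v² = v₀² + 2aΔx → Δx = (0² − 23.5²)/(2·-9.81) = 28.1 m
Maximum height = 28.1 m

28.15 m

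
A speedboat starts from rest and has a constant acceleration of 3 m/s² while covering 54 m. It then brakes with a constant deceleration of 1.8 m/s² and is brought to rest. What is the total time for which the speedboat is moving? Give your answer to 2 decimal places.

Phase 1 (accelerating): v₀ = 0 m/s, a = 3 m/s².
v² = v₀² + 2aΔx = 0² + 2·3·54 = 324 → v = 18.0 m/s
t = (v − v₀)/a = (18.0 − 0)/3 = 6.00 s

Phase 2 (decelerating): v₀ = 18.0 m/s, a = -1.8 m/s².
v = v₀ + at → t = (0 − 18.0) / -1.8 = 10.0 s
v² = v₀² + 2aΔx → Δx = (0² − 18.0²)/(2·-1.8) = 90.0 m
Total time = 6.00 + 10.0 = 16.0 s

16.00 s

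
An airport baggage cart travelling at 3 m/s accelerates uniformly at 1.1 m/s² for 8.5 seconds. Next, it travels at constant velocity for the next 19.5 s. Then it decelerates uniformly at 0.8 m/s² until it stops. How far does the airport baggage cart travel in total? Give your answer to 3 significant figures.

401 m

Phase 1 (accelerating): v₀ = 3.00 m/s, a = 1.1 m/s².
v = v₀ + at = 3.00 + (1.1)(8.5) = 12.4 m/s
Δx = v₀t + ½at² = 3.00·8.5 + 0.5·1.1·8.5² = 65.2 m

Phase 2 (constant speed): v₀ = 12.4 m/s, a = 0 m/s².
v = v₀ + at = 12.4 + (0)(19.5) = 12.4 m/s
Δx = v₀t + ½at² = 12.4·19.5 + 0.5·0·19.5² = 241 m

Phase 3 (decelerating): v₀ = 12.4 m/s, a = -0.8 m/s².
v = v₀ + at → t = (0 − 12.4) / -0.8 = 15.4 s
v² = v₀² + 2aΔx → Δx = (0² − 12.4²)/(2·-0.8) = 95.3 m
Total distance = 65.2 + 241 + 95.3 = 401 m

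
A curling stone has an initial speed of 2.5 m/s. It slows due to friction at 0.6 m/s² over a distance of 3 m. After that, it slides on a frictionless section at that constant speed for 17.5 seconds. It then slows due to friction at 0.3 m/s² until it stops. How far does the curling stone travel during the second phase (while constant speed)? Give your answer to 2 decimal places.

Phase 1 (decelerating): v₀ = 2.50 m/s, a = -0.6 m/s².
v² = v₀² + 2aΔx = 2.50² + 2·-0.6·3 = 2.65 → v = 1.63 m/s
t = (v − v₀)/a = (1.63 − 2.50)/-0.6 = 1.45 s

Phase 2 (constant speed): v₀ = 1.63 m/s, a = 0 m/s².
v = v₀ + at = 1.63 + (0)(17.5) = 1.63 m/s
Δx = v₀t + ½at² = 1.63·17.5 + 0.5·0·17.5² = 28.5 m
Distance in phase 2 = 28.5 m

28.49 m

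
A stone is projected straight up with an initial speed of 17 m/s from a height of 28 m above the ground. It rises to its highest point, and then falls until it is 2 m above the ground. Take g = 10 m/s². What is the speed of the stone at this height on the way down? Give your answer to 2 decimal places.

Phase 1 (rising): v₀ = 17.0 m/s, a = -10 m/s².
v = v₀ + at → t = (0 − 17.0) / -10 = 1.70 s
v² = v₀² + 2aΔx → Δx = (0² − 17.0²)/(2·-10) = 14.4 m

Phase 2 (falling): v₀ = 0 m/s, a = -10 m/s².
Falls 40.5 m from rest: t = √(2·40.5/10) = 2.84 s; v = g·t = 28.4 m/s.
Final speed = 28.4 m/s

28.44 m/s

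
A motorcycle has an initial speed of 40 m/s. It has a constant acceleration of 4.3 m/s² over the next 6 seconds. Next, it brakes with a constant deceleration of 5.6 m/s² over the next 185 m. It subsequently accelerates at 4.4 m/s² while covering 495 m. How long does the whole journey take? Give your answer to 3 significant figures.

16.9 s

Phase 1 (accelerating): v₀ = 40.0 m/s, a = 4.3 m/s².
v = v₀ + at = 40.0 + (4.3)(6) = 65.8 m/s
Δx = v₀t + ½at² = 40.0·6 + 0.5·4.3·6² = 317 m

Phase 2 (decelerating): v₀ = 65.8 m/s, a = -5.6 m/s².
v² = v₀² + 2aΔx = 65.8² + 2·-5.6·185 = 2260 → v = 47.5 m/s
t = (v − v₀)/a = (47.5 − 65.8)/-5.6 = 3.27 s

Phase 3 (accelerating): v₀ = 47.5 m/s, a = 4.4 m/s².
v² = v₀² + 2aΔx = 47.5² + 2·4.4·495 = 6610 → v = 81.3 m/s
t = (v − v₀)/a = (81.3 − 47.5)/4.4 = 7.68 s
Total time = 6.00 + 3.27 + 7.68 = 16.9 s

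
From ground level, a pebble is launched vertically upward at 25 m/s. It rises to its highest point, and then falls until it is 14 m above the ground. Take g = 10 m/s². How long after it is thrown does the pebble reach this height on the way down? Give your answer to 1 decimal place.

4.4 s

Phase 1 (rising): v₀ = 25.0 m/s, a = -10 m/s².
v = v₀ + at → t = (0 − 25.0) / -10 = 2.50 s
v² = v₀² + 2aΔx → Δx = (0² − 25.0²)/(2·-10) = 31.2 m

Phase 2 (falling): v₀ = 0 m/s, a = -10 m/s².
Falls 17.2 m from rest: t = √(2·17.2/10) = 1.86 s; v = g·t = 18.6 m/s.
Total time = 2.50 + 1.86 = 4.36 s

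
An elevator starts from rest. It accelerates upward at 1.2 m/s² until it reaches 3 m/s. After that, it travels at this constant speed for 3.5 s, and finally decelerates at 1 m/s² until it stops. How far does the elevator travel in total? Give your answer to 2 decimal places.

Phase 1 (accelerating): v₀ = 0 m/s, a = 1.2 m/s².
v = v₀ + at → t = (3 − 0) / 1.2 = 2.50 s
v² = v₀² + 2aΔx → Δx = (3² − 0²)/(2·1.2) = 3.75 m

Phase 2 (constant speed): v₀ = 3.00 m/s, a = 0 m/s².
v = v₀ + at = 3.00 + (0)(3.5) = 3.00 m/s
Δx = v₀t + ½at² = 3.00·3.5 + 0.5·0·3.5² = 10.5 m

Phase 3 (decelerating): v₀ = 3.00 m/s, a = -1 m/s².
v = v₀ + at → t = (0 − 3.00) / -1 = 3.00 s
v² = v₀² + 2aΔx → Δx = (0² − 3.00²)/(2·-1) = 4.50 m
Total distance = 3.75 + 10.5 + 4.50 = 18.8 m

18.75 m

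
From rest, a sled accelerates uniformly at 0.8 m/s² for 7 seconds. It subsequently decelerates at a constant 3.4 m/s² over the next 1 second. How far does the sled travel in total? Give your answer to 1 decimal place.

Phase 1 (accelerating): v₀ = 0 m/s, a = 0.8 m/s².
v = v₀ + at = 0 + (0.8)(7) = 5.60 m/s
Δx = v₀t + ½at² = 0·7 + 0.5·0.8·7² = 19.6 m

Phase 2 (decelerating): v₀ = 5.60 m/s, a = -3.4 m/s².
v = v₀ + at = 5.60 + (-3.4)(1) = 2.20 m/s
Δx = v₀t + ½at² = 5.60·1 + 0.5·-3.4·1² = 3.90 m
Total distance = 19.6 + 3.90 = 23.5 m

23.5 m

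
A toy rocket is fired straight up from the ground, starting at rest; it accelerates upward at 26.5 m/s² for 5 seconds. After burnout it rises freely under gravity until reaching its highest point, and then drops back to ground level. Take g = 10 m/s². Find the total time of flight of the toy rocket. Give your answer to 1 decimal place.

33.8 s

Phase 1 (powered ascent): v₀ = 0 m/s, a = 26.5 m/s².
v = v₀ + at = 0 + (26.5)(5) = 132 m/s
Δx = v₀t + ½at² = 0·5 + 0.5·26.5·5² = 331 m

Phase 2 (coasting upward): v₀ = 132 m/s, a = -10 m/s².
v = v₀ + at → t = (0 − 132) / -10 = 13.2 s
v² = v₀² + 2aΔx → Δx = (0² − 132²)/(2·-10) = 878 m

Phase 3 (free fall): v₀ = 0 m/s, a = -10 m/s².
Falls 1210 m from rest: t = √(2·1210/10) = 15.6 s; v = g·t = 156 m/s.
Total time = 5.00 + 13.2 + 15.6 = 33.8 s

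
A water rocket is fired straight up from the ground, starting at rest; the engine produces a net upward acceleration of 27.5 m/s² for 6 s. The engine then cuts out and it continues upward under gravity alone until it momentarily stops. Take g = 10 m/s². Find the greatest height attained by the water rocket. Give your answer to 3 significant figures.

Phase 1 (powered ascent): v₀ = 0 m/s, a = 27.5 m/s².
v = v₀ + at = 0 + (27.5)(6) = 165 m/s
Δx = v₀t + ½at² = 0·6 + 0.5·27.5·6² = 495 m

Phase 2 (coasting upward): v₀ = 165 m/s, a = -10 m/s².
v = v₀ + at → t = (0 − 165) / -10 = 16.5 s
v² = v₀² + 2aΔx → Δx = (0² − 165²)/(2·-10) = 1360 m
Maximum height = 495 + 1360 = 1860 m

1860 m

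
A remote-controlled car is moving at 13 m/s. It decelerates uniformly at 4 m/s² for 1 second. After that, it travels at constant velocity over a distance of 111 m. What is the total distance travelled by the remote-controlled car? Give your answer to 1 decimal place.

Phase 1 (decelerating): v₀ = 13.0 m/s, a = -4 m/s².
v = v₀ + at = 13.0 + (-4)(1) = 9.00 m/s
Δx = v₀t + ½at² = 13.0·1 + 0.5·-4·1² = 11.0 m

Phase 2 (constant speed): v₀ = 9.00 m/s, a = 0 m/s².
Constant speed: t = d/v = 111/9.00 = 12.3 s
Total distance = 11.0 + 111 = 122 m

122.0 m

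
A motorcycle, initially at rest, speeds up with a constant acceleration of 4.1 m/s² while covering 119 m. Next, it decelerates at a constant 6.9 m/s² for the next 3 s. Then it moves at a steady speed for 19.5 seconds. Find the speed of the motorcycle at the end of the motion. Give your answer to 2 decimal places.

10.54 m/s

Phase 1 (accelerating): v₀ = 0 m/s, a = 4.1 m/s².
v² = v₀² + 2aΔx = 0² + 2·4.1·119 = 976 → v = 31.2 m/s
t = (v − v₀)/a = (31.2 − 0)/4.1 = 7.62 s

Phase 2 (decelerating): v₀ = 31.2 m/s, a = -6.9 m/s².
v = v₀ + at = 31.2 + (-6.9)(3) = 10.5 m/s
Δx = v₀t + ½at² = 31.2·3 + 0.5·-6.9·3² = 62.7 m

Phase 3 (constant speed): v₀ = 10.5 m/s, a = 0 m/s².
v = v₀ + at = 10.5 + (0)(19.5) = 10.5 m/s
Δx = v₀t + ½at² = 10.5·19.5 + 0.5·0·19.5² = 205 m
Final speed = 10.5 m/s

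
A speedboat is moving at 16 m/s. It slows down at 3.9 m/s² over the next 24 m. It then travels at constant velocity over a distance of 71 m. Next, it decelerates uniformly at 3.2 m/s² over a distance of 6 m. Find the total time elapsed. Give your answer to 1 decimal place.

11.4 s

Phase 1 (decelerating): v₀ = 16.0 m/s, a = -3.9 m/s².
v² = v₀² + 2aΔx = 16.0² + 2·-3.9·24 = 68.8 → v = 8.29 m/s
t = (v − v₀)/a = (8.29 − 16.0)/-3.9 = 1.98 s

Phase 2 (constant speed): v₀ = 8.29 m/s, a = 0 m/s².
Constant speed: t = d/v = 71/8.29 = 8.56 s

Phase 3 (decelerating): v₀ = 8.29 m/s, a = -3.2 m/s².
v² = v₀² + 2aΔx = 8.29² + 2·-3.2·6 = 30.4 → v = 5.51 m/s
t = (v − v₀)/a = (5.51 − 8.29)/-3.2 = 0.869 s
Total time = 1.98 + 8.56 + 0.869 = 11.4 s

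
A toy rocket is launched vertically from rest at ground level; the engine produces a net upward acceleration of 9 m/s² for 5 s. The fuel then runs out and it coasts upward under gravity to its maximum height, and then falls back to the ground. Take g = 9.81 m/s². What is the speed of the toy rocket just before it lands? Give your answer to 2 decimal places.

65.06 m/s

Phase 1 (powered ascent): v₀ = 0 m/s, a = 9 m/s².
v = v₀ + at = 0 + (9)(5) = 45.0 m/s
Δx = v₀t + ½at² = 0·5 + 0.5·9·5² = 112 m

Phase 2 (coasting upward): v₀ = 45.0 m/s, a = -9.81 m/s².
v = v₀ + at → t = (0 − 45.0) / -9.81 = 4.59 s
v² = v₀² + 2aΔx → Δx = (0² − 45.0²)/(2·-9.81) = 103 m

Phase 3 (free fall): v₀ = 0 m/s, a = -9.81 m/s².
Falls 216 m from rest: t = √(2·216/9.81) = 6.63 s; v = g·t = 65.1 m/s.
Impact speed = 65.1 m/s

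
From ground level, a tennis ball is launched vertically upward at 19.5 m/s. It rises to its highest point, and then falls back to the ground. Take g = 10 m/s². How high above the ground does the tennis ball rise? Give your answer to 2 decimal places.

Phase 1 (rising): v₀ = 19.5 m/s, a = -10 m/s².
v = v₀ + at → t = (0 − 19.5) / -10 = 1.95 s
v² = v₀² + 2aΔx → Δx = (0² − 19.5²)/(2·-10) = 19.0 m
Maximum height = 19.0 m

19.01 m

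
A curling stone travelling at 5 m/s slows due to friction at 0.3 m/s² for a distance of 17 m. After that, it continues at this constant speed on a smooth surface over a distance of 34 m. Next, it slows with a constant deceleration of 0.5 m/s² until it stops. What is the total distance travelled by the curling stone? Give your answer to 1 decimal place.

Phase 1 (decelerating): v₀ = 5.00 m/s, a = -0.3 m/s².
v² = v₀² + 2aΔx = 5.00² + 2·-0.3·17 = 14.8 → v = 3.85 m/s
t = (v − v₀)/a = (3.85 − 5.00)/-0.3 = 3.84 s

Phase 2 (constant speed): v₀ = 3.85 m/s, a = 0 m/s².
Constant speed: t = d/v = 34/3.85 = 8.84 s

Phase 3 (decelerating): v₀ = 3.85 m/s, a = -0.5 m/s².
v = v₀ + at → t = (0 − 3.85) / -0.5 = 7.69 s
v² = v₀² + 2aΔx → Δx = (0² − 3.85²)/(2·-0.5) = 14.8 m
Total distance = 17.0 + 34.0 + 14.8 = 65.8 m

65.8 m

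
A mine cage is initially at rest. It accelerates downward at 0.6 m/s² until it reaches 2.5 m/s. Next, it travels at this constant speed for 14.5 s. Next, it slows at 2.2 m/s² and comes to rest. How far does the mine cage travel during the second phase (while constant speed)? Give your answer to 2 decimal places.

Phase 1 (accelerating): v₀ = 0 m/s, a = 0.6 m/s².
v = v₀ + at → t = (2.5 − 0) / 0.6 = 4.17 s
v² = v₀² + 2aΔx → Δx = (2.5² − 0²)/(2·0.6) = 5.21 m

Phase 2 (constant speed): v₀ = 2.50 m/s, a = 0 m/s².
v = v₀ + at = 2.50 + (0)(14.5) = 2.50 m/s
Δx = v₀t + ½at² = 2.50·14.5 + 0.5·0·14.5² = 36.2 m
Distance in phase 2 = 36.2 m

36.25 m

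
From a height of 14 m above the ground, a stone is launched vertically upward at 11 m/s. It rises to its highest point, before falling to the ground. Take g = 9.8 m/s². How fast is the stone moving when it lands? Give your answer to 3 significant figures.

19.9 m/s

Phase 1 (rising): v₀ = 11.0 m/s, a = -9.8 m/s².
v = v₀ + at → t = (0 − 11.0) / -9.8 = 1.12 s
v² = v₀² + 2aΔx → Δx = (0² − 11.0²)/(2·-9.8) = 6.17 m

Phase 2 (falling): v₀ = 0 m/s, a = -9.8 m/s².
Falls 20.2 m from rest: t = √(2·20.2/9.8) = 2.03 s; v = g·t = 19.9 m/s.
Final speed = 19.9 m/s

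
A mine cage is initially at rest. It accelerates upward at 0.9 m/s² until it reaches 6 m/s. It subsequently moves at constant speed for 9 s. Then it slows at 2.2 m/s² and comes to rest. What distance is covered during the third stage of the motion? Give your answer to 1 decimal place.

8.2 m

Phase 1 (accelerating): v₀ = 0 m/s, a = 0.9 m/s².
v = v₀ + at → t = (6 − 0) / 0.9 = 6.67 s
v² = v₀² + 2aΔx → Δx = (6² − 0²)/(2·0.9) = 20.0 m

Phase 2 (constant speed): v₀ = 6.00 m/s, a = 0 m/s².
v = v₀ + at = 6.00 + (0)(9) = 6.00 m/s
Δx = v₀t + ½at² = 6.00·9 + 0.5·0·9² = 54.0 m

Phase 3 (decelerating): v₀ = 6.00 m/s, a = -2.2 m/s².
v = v₀ + at → t = (0 − 6.00) / -2.2 = 2.73 s
v² = v₀² + 2aΔx → Δx = (0² − 6.00²)/(2·-2.2) = 8.18 m
Distance in phase 3 = 8.18 m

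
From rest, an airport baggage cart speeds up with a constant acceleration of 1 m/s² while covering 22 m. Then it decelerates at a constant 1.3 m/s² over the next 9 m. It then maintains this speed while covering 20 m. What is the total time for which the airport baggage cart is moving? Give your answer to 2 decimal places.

Phase 1 (accelerating): v₀ = 0 m/s, a = 1 m/s².
v² = v₀² + 2aΔx = 0² + 2·1·22 = 44.0 → v = 6.63 m/s
t = (v − v₀)/a = (6.63 − 0)/1 = 6.63 s

Phase 2 (decelerating): v₀ = 6.63 m/s, a = -1.3 m/s².
v² = v₀² + 2aΔx = 6.63² + 2·-1.3·9 = 20.6 → v = 4.54 m/s
t = (v − v₀)/a = (4.54 − 6.63)/-1.3 = 1.61 s

Phase 3 (constant speed): v₀ = 4.54 m/s, a = 0 m/s².
Constant speed: t = d/v = 20/4.54 = 4.41 s
Total time = 6.63 + 1.61 + 4.41 = 12.7 s

12.65 s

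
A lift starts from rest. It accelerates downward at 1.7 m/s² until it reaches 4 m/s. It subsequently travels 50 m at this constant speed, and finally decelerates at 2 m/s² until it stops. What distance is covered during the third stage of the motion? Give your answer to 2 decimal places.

Phase 1 (accelerating): v₀ = 0 m/s, a = 1.7 m/s².
v = v₀ + at → t = (4 − 0) / 1.7 = 2.35 s
v² = v₀² + 2aΔx → Δx = (4² − 0²)/(2·1.7) = 4.71 m

Phase 2 (constant speed): v₀ = 4.00 m/s, a = 0 m/s².
Constant speed: t = d/v = 50/4.00 = 12.5 s

Phase 3 (decelerating): v₀ = 4.00 m/s, a = -2 m/s².
v = v₀ + at → t = (0 − 4.00) / -2 = 2.00 s
v² = v₀² + 2aΔx → Δx = (0² − 4.00²)/(2·-2) = 4.00 m
Distance in phase 3 = 4.00 m

4.00 m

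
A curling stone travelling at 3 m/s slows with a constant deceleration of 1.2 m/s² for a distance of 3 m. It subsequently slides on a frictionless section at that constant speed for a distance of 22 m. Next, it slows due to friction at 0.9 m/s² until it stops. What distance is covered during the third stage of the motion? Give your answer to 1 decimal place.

Phase 1 (decelerating): v₀ = 3.00 m/s, a = -1.2 m/s².
v² = v₀² + 2aΔx = 3.00² + 2·-1.2·3 = 1.80 → v = 1.34 m/s
t = (v − v₀)/a = (1.34 − 3.00)/-1.2 = 1.38 s

Phase 2 (constant speed): v₀ = 1.34 m/s, a = 0 m/s².
Constant speed: t = d/v = 22/1.34 = 16.4 s

Phase 3 (decelerating): v₀ = 1.34 m/s, a = -0.9 m/s².
v = v₀ + at → t = (0 − 1.34) / -0.9 = 1.49 s
v² = v₀² + 2aΔx → Δx = (0² − 1.34²)/(2·-0.9) = 1.00 m
Distance in phase 3 = 1.00 m

1.0 m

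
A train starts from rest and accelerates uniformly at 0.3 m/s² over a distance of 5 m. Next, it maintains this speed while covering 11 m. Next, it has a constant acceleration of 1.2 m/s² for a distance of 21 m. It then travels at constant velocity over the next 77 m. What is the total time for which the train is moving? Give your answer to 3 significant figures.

Phase 1 (accelerating): v₀ = 0 m/s, a = 0.3 m/s².
v² = v₀² + 2aΔx = 0² + 2·0.3·5 = 3.00 → v = 1.73 m/s
t = (v − v₀)/a = (1.73 − 0)/0.3 = 5.77 s

Phase 2 (constant speed): v₀ = 1.73 m/s, a = 0 m/s².
Constant speed: t = d/v = 11/1.73 = 6.35 s

Phase 3 (accelerating): v₀ = 1.73 m/s, a = 1.2 m/s².
v² = v₀² + 2aΔx = 1.73² + 2·1.2·21 = 53.4 → v = 7.31 m/s
t = (v − v₀)/a = (7.31 − 1.73)/1.2 = 4.65 s

Phase 4 (constant speed): v₀ = 7.31 m/s, a = 0 m/s².
Constant speed: t = d/v = 77/7.31 = 10.5 s
Total time = 5.77 + 6.35 + 4.65 + 10.5 = 27.3 s

27.3 s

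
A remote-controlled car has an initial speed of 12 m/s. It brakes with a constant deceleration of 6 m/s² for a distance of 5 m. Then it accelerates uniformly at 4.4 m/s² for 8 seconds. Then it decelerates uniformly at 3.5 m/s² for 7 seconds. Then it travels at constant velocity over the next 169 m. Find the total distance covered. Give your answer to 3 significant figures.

Phase 1 (decelerating): v₀ = 12.0 m/s, a = -6 m/s².
v² = v₀² + 2aΔx = 12.0² + 2·-6·5 = 84.0 → v = 9.17 m/s
t = (v − v₀)/a = (9.17 − 12.0)/-6 = 0.472 s

Phase 2 (accelerating): v₀ = 9.17 m/s, a = 4.4 m/s².
v = v₀ + at = 9.17 + (4.4)(8) = 44.4 m/s
Δx = v₀t + ½at² = 9.17·8 + 0.5·4.4·8² = 214 m

Phase 3 (decelerating): v₀ = 44.4 m/s, a = -3.5 m/s².
v = v₀ + at = 44.4 + (-3.5)(7) = 19.9 m/s
Δx = v₀t + ½at² = 44.4·7 + 0.5·-3.5·7² = 225 m

Phase 4 (constant speed): v₀ = 19.9 m/s, a = 0 m/s².
Constant speed: t = d/v = 169/19.9 = 8.51 s
Total distance = 5.00 + 214 + 225 + 169 = 613 m

613 m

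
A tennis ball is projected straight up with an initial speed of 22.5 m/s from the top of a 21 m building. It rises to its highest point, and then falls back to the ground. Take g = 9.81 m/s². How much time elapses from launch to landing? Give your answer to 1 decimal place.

Phase 1 (rising): v₀ = 22.5 m/s, a = -9.81 m/s².
v = v₀ + at → t = (0 − 22.5) / -9.81 = 2.29 s
v² = v₀² + 2aΔx → Δx = (0² − 22.5²)/(2·-9.81) = 25.8 m

Phase 2 (falling): v₀ = 0 m/s, a = -9.81 m/s².
Falls 46.8 m from rest: t = √(2·46.8/9.81) = 3.09 s; v = g·t = 30.3 m/s.
Total time = 2.29 + 3.09 = 5.38 s

5.4 s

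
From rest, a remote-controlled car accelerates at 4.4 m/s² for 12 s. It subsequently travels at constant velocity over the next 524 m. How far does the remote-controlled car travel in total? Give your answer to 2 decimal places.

Phase 1 (accelerating): v₀ = 0 m/s, a = 4.4 m/s².
v = v₀ + at = 0 + (4.4)(12) = 52.8 m/s
Δx = v₀t + ½at² = 0·12 + 0.5·4.4·12² = 317 m

Phase 2 (constant speed): v₀ = 52.8 m/s, a = 0 m/s².
Constant speed: t = d/v = 524/52.8 = 9.92 s
Total distance = 317 + 524 = 841 m

840.80 m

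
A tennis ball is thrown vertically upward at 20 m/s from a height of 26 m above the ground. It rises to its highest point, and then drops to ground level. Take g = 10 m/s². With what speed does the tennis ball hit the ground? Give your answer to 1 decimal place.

Phase 1 (rising): v₀ = 20.0 m/s, a = -10 m/s².
v = v₀ + at → t = (0 − 20.0) / -10 = 2.00 s
v² = v₀² + 2aΔx → Δx = (0² − 20.0²)/(2·-10) = 20.0 m

Phase 2 (falling): v₀ = 0 m/s, a = -10 m/s².
Falls 46.0 m from rest: t = √(2·46.0/10) = 3.03 s; v = g·t = 30.3 m/s.
Final speed = 30.3 m/s

30.3 m/s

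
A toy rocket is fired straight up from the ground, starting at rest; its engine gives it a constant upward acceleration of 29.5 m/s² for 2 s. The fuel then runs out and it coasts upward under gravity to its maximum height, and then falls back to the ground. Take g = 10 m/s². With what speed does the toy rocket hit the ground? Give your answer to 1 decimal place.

68.3 m/s

Phase 1 (powered ascent): v₀ = 0 m/s, a = 29.5 m/s².
v = v₀ + at = 0 + (29.5)(2) = 59.0 m/s
Δx = v₀t + ½at² = 0·2 + 0.5·29.5·2² = 59.0 m

Phase 2 (coasting upward): v₀ = 59.0 m/s, a = -10 m/s².
v = v₀ + at → t = (0 − 59.0) / -10 = 5.90 s
v² = v₀² + 2aΔx → Δx = (0² − 59.0²)/(2·-10) = 174 m

Phase 3 (free fall): v₀ = 0 m/s, a = -10 m/s².
Falls 233 m from rest: t = √(2·233/10) = 6.83 s; v = g·t = 68.3 m/s.
Impact speed = 68.3 m/s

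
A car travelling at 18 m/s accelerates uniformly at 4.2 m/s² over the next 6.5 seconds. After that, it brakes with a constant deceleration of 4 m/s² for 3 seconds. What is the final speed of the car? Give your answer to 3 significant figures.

33.3 m/s

Phase 1 (accelerating): v₀ = 18.0 m/s, a = 4.2 m/s².
v = v₀ + at = 18.0 + (4.2)(6.5) = 45.3 m/s
Δx = v₀t + ½at² = 18.0·6.5 + 0.5·4.2·6.5² = 206 m

Phase 2 (decelerating): v₀ = 45.3 m/s, a = -4 m/s².
v = v₀ + at = 45.3 + (-4)(3) = 33.3 m/s
Δx = v₀t + ½at² = 45.3·3 + 0.5·-4·3² = 118 m
Final speed = 33.3 m/s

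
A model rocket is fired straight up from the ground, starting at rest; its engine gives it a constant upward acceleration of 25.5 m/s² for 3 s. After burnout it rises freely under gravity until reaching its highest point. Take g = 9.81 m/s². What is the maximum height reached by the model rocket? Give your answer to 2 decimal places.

413.03 m

Phase 1 (powered ascent): v₀ = 0 m/s, a = 25.5 m/s².
v = v₀ + at = 0 + (25.5)(3) = 76.5 m/s
Δx = v₀t + ½at² = 0·3 + 0.5·25.5·3² = 115 m

Phase 2 (coasting upward): v₀ = 76.5 m/s, a = -9.81 m/s².
v = v₀ + at → t = (0 − 76.5) / -9.81 = 7.80 s
v² = v₀² + 2aΔx → Δx = (0² − 76.5²)/(2·-9.81) = 298 m
Maximum height = 115 + 298 = 413 m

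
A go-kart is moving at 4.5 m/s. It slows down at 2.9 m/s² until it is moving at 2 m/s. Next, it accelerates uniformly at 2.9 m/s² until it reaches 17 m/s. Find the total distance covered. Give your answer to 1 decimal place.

51.9 m

Phase 1 (decelerating): v₀ = 4.50 m/s, a = -2.9 m/s².
v = v₀ + at → t = (2 − 4.50) / -2.9 = 0.862 s
v² = v₀² + 2aΔx → Δx = (2² − 4.50²)/(2·-2.9) = 2.80 m

Phase 2 (accelerating): v₀ = 2.00 m/s, a = 2.9 m/s².
v = v₀ + at → t = (17 − 2.00) / 2.9 = 5.17 s
v² = v₀² + 2aΔx → Δx = (17² − 2.00²)/(2·2.9) = 49.1 m
Total distance = 2.80 + 49.1 = 51.9 m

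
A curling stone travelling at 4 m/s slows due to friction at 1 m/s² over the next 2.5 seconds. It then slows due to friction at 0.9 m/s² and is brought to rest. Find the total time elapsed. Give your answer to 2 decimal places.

Phase 1 (decelerating): v₀ = 4.00 m/s, a = -1 m/s².
v = v₀ + at = 4.00 + (-1)(2.5) = 1.50 m/s
Δx = v₀t + ½at² = 4.00·2.5 + 0.5·-1·2.5² = 6.88 m

Phase 2 (decelerating): v₀ = 1.50 m/s, a = -0.9 m/s².
v = v₀ + at → t = (0 − 1.50) / -0.9 = 1.67 s
v² = v₀² + 2aΔx → Δx = (0² − 1.50²)/(2·-0.9) = 1.25 m
Total time = 2.50 + 1.67 = 4.17 s

4.17 s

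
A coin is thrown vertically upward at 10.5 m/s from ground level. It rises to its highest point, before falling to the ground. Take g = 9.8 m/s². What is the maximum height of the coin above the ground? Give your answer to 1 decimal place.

Phase 1 (rising): v₀ = 10.5 m/s, a = -9.8 m/s².
v = v₀ + at → t = (0 − 10.5) / -9.8 = 1.07 s
v² = v₀² + 2aΔx → Δx = (0² − 10.5²)/(2·-9.8) = 5.62 m
Maximum height = 5.62 m

5.6 m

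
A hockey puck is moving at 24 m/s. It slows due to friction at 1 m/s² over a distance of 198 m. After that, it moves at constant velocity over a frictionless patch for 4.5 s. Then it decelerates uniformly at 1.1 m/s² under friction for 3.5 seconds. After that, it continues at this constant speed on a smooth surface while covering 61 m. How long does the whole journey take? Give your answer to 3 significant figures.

25.0 s

Phase 1 (decelerating): v₀ = 24.0 m/s, a = -1 m/s².
v² = v₀² + 2aΔx = 24.0² + 2·-1·198 = 180 → v = 13.4 m/s
t = (v − v₀)/a = (13.4 − 24.0)/-1 = 10.6 s

Phase 2 (constant speed): v₀ = 13.4 m/s, a = 0 m/s².
v = v₀ + at = 13.4 + (0)(4.5) = 13.4 m/s
Δx = v₀t + ½at² = 13.4·4.5 + 0.5·0·4.5² = 60.4 m

Phase 3 (decelerating): v₀ = 13.4 m/s, a = -1.1 m/s².
v = v₀ + at = 13.4 + (-1.1)(3.5) = 9.57 m/s
Δx = v₀t + ½at² = 13.4·3.5 + 0.5·-1.1·3.5² = 40.2 m

Phase 4 (constant speed): v₀ = 9.57 m/s, a = 0 m/s².
Constant speed: t = d/v = 61/9.57 = 6.38 s
Total time = 10.6 + 4.50 + 3.50 + 6.38 = 25.0 s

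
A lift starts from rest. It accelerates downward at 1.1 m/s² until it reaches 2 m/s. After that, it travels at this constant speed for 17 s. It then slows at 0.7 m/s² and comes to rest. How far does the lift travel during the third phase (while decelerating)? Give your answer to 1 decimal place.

2.9 m

Phase 1 (accelerating): v₀ = 0 m/s, a = 1.1 m/s².
v = v₀ + at → t = (2 − 0) / 1.1 = 1.82 s
v² = v₀² + 2aΔx → Δx = (2² − 0²)/(2·1.1) = 1.82 m

Phase 2 (constant speed): v₀ = 2.00 m/s, a = 0 m/s².
v = v₀ + at = 2.00 + (0)(17) = 2.00 m/s
Δx = v₀t + ½at² = 2.00·17 + 0.5·0·17² = 34.0 m

Phase 3 (decelerating): v₀ = 2.00 m/s, a = -0.7 m/s².
v = v₀ + at → t = (0 − 2.00) / -0.7 = 2.86 s
v² = v₀² + 2aΔx → Δx = (0² − 2.00²)/(2·-0.7) = 2.86 m
Distance in phase 3 = 2.86 m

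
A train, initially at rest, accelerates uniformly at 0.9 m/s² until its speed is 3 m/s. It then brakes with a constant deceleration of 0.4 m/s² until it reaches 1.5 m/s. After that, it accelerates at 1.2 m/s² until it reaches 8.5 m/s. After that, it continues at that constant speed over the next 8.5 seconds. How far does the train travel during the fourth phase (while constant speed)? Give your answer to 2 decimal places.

72.25 m

Phase 1 (accelerating): v₀ = 0 m/s, a = 0.9 m/s².
v = v₀ + at → t = (3 − 0) / 0.9 = 3.33 s
v² = v₀² + 2aΔx → Δx = (3² − 0²)/(2·0.9) = 5.00 m

Phase 2 (decelerating): v₀ = 3.00 m/s, a = -0.4 m/s².
v = v₀ + at → t = (1.5 − 3.00) / -0.4 = 3.75 s
v² = v₀² + 2aΔx → Δx = (1.5² − 3.00²)/(2·-0.4) = 8.44 m

Phase 3 (accelerating): v₀ = 1.50 m/s, a = 1.2 m/s².
v = v₀ + at → t = (8.5 − 1.50) / 1.2 = 5.83 s
v² = v₀² + 2aΔx → Δx = (8.5² − 1.50²)/(2·1.2) = 29.2 m

Phase 4 (constant speed): v₀ = 8.50 m/s, a = 0 m/s².
v = v₀ + at = 8.50 + (0)(8.5) = 8.50 m/s
Δx = v₀t + ½at² = 8.50·8.5 + 0.5·0·8.5² = 72.2 m
Distance in phase 4 = 72.2 m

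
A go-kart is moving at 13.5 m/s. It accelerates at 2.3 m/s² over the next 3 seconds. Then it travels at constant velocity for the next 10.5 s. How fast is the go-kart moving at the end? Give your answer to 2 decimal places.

Phase 1 (accelerating): v₀ = 13.5 m/s, a = 2.3 m/s².
v = v₀ + at = 13.5 + (2.3)(3) = 20.4 m/s
Δx = v₀t + ½at² = 13.5·3 + 0.5·2.3·3² = 50.9 m

Phase 2 (constant speed): v₀ = 20.4 m/s, a = 0 m/s².
v = v₀ + at = 20.4 + (0)(10.5) = 20.4 m/s
Δx = v₀t + ½at² = 20.4·10.5 + 0.5·0·10.5² = 214 m
Final speed = 20.4 m/s

20.40 m/s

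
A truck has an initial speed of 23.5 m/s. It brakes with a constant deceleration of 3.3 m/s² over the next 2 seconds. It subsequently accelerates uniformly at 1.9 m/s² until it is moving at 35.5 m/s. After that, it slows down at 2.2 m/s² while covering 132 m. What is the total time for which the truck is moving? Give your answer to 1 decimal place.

Phase 1 (decelerating): v₀ = 23.5 m/s, a = -3.3 m/s².
v = v₀ + at = 23.5 + (-3.3)(2) = 16.9 m/s
Δx = v₀t + ½at² = 23.5·2 + 0.5·-3.3·2² = 40.4 m

Phase 2 (accelerating): v₀ = 16.9 m/s, a = 1.9 m/s².
v = v₀ + at → t = (35.5 − 16.9) / 1.9 = 9.79 s
v² = v₀² + 2aΔx → Δx = (35.5² − 16.9²)/(2·1.9) = 256 m

Phase 3 (decelerating): v₀ = 35.5 m/s, a = -2.2 m/s².
v² = v₀² + 2aΔx = 35.5² + 2·-2.2·132 = 679 → v = 26.1 m/s
t = (v − v₀)/a = (26.1 − 35.5)/-2.2 = 4.29 s
Total time = 2.00 + 9.79 + 4.29 = 16.1 s

16.1 s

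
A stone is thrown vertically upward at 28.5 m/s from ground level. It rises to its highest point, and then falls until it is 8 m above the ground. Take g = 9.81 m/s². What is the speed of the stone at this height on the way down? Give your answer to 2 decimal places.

Phase 1 (rising): v₀ = 28.5 m/s, a = -9.81 m/s².
v = v₀ + at → t = (0 − 28.5) / -9.81 = 2.91 s
v² = v₀² + 2aΔx → Δx = (0² − 28.5²)/(2·-9.81) = 41.4 m

Phase 2 (falling): v₀ = 0 m/s, a = -9.81 m/s².
Falls 33.4 m from rest: t = √(2·33.4/9.81) = 2.61 s; v = g·t = 25.6 m/s.
Final speed = 25.6 m/s

25.60 m/s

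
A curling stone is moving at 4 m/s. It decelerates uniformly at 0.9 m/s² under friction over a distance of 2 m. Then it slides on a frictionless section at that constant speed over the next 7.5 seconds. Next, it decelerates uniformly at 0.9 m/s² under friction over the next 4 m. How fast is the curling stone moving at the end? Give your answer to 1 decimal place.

Phase 1 (decelerating): v₀ = 4.00 m/s, a = -0.9 m/s².
v² = v₀² + 2aΔx = 4.00² + 2·-0.9·2 = 12.4 → v = 3.52 m/s
t = (v − v₀)/a = (3.52 − 4.00)/-0.9 = 0.532 s

Phase 2 (constant speed): v₀ = 3.52 m/s, a = 0 m/s².
v = v₀ + at = 3.52 + (0)(7.5) = 3.52 m/s
Δx = v₀t + ½at² = 3.52·7.5 + 0.5·0·7.5² = 26.4 m

Phase 3 (decelerating): v₀ = 3.52 m/s, a = -0.9 m/s².
v² = v₀² + 2aΔx = 3.52² + 2·-0.9·4 = 5.20 → v = 2.28 m/s
t = (v − v₀)/a = (2.28 − 3.52)/-0.9 = 1.38 s
Final speed = 2.28 m/s

2.3 m/s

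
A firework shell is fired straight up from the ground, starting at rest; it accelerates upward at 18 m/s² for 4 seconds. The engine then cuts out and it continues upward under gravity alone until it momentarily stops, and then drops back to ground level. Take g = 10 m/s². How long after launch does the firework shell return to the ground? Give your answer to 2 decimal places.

Phase 1 (powered ascent): v₀ = 0 m/s, a = 18 m/s².
v = v₀ + at = 0 + (18)(4) = 72.0 m/s
Δx = v₀t + ½at² = 0·4 + 0.5·18·4² = 144 m

Phase 2 (coasting upward): v₀ = 72.0 m/s, a = -10 m/s².
v = v₀ + at → t = (0 − 72.0) / -10 = 7.20 s
v² = v₀² + 2aΔx → Δx = (0² − 72.0²)/(2·-10) = 259 m

Phase 3 (free fall): v₀ = 0 m/s, a = -10 m/s².
Falls 403 m from rest: t = √(2·403/10) = 8.98 s; v = g·t = 89.8 m/s.
Total time = 4.00 + 7.20 + 8.98 = 20.2 s

20.18 s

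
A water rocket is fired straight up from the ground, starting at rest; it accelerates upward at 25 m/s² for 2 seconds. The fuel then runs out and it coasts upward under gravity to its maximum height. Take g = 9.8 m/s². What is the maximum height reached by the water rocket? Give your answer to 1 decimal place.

Phase 1 (powered ascent): v₀ = 0 m/s, a = 25 m/s².
v = v₀ + at = 0 + (25)(2) = 50.0 m/s
Δx = v₀t + ½at² = 0·2 + 0.5·25·2² = 50.0 m

Phase 2 (coasting upward): v₀ = 50.0 m/s, a = -9.8 m/s².
v = v₀ + at → t = (0 − 50.0) / -9.8 = 5.10 s
v² = v₀² + 2aΔx → Δx = (0² − 50.0²)/(2·-9.8) = 128 m
Maximum height = 50.0 + 128 = 178 m

177.6 m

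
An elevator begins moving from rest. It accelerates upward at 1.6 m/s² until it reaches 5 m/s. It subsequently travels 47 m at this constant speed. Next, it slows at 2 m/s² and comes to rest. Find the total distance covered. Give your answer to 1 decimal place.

Phase 1 (accelerating): v₀ = 0 m/s, a = 1.6 m/s².
v = v₀ + at → t = (5 − 0) / 1.6 = 3.12 s
v² = v₀² + 2aΔx → Δx = (5² − 0²)/(2·1.6) = 7.81 m

Phase 2 (constant speed): v₀ = 5.00 m/s, a = 0 m/s².
Constant speed: t = d/v = 47/5.00 = 9.40 s

Phase 3 (decelerating): v₀ = 5.00 m/s, a = -2 m/s².
v = v₀ + at → t = (0 − 5.00) / -2 = 2.50 s
v² = v₀² + 2aΔx → Δx = (0² − 5.00²)/(2·-2) = 6.25 m
Total distance = 7.81 + 47.0 + 6.25 = 61.1 m

61.1 m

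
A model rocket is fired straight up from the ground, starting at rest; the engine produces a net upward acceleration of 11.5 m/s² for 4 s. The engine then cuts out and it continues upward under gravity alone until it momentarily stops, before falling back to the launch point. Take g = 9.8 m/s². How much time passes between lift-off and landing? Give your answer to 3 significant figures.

15.1 s

Phase 1 (powered ascent): v₀ = 0 m/s, a = 11.5 m/s².
v = v₀ + at = 0 + (11.5)(4) = 46.0 m/s
Δx = v₀t + ½at² = 0·4 + 0.5·11.5·4² = 92.0 m

Phase 2 (coasting upward): v₀ = 46.0 m/s, a = -9.8 m/s².
v = v₀ + at → t = (0 − 46.0) / -9.8 = 4.69 s
v² = v₀² + 2aΔx → Δx = (0² − 46.0²)/(2·-9.8) = 108 m

Phase 3 (free fall): v₀ = 0 m/s, a = -9.8 m/s².
Falls 200 m from rest: t = √(2·200/9.8) = 6.39 s; v = g·t = 62.6 m/s.
Total time = 4.00 + 4.69 + 6.39 = 15.1 s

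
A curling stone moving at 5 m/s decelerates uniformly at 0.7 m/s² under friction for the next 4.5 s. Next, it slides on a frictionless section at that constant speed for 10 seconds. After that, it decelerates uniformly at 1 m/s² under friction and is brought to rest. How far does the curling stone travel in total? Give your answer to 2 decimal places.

Phase 1 (decelerating): v₀ = 5.00 m/s, a = -0.7 m/s².
v = v₀ + at = 5.00 + (-0.7)(4.5) = 1.85 m/s
Δx = v₀t + ½at² = 5.00·4.5 + 0.5·-0.7·4.5² = 15.4 m

Phase 2 (constant speed): v₀ = 1.85 m/s, a = 0 m/s².
v = v₀ + at = 1.85 + (0)(10) = 1.85 m/s
Δx = v₀t + ½at² = 1.85·10 + 0.5·0·10² = 18.5 m

Phase 3 (decelerating): v₀ = 1.85 m/s, a = -1 m/s².
v = v₀ + at → t = (0 − 1.85) / -1 = 1.85 s
v² = v₀² + 2aΔx → Δx = (0² − 1.85²)/(2·-1) = 1.71 m
Total distance = 15.4 + 18.5 + 1.71 = 35.6 m

35.62 m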